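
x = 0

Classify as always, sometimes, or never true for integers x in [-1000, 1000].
Holds at x = 0: 0 = 0 — holds
Fails at x = 1: 1 = 0 — FAILS
It is satisfied by some integers in the range but not all.

Answer: Sometimes true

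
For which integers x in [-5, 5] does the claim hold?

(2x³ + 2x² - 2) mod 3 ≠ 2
Holds for: {-4, -3, -1, 0, 2, 3, 5}
Fails for: {-5, -2, 1, 4}

Answer: {-4, -3, -1, 0, 2, 3, 5}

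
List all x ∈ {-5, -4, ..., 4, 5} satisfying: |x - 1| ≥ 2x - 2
Holds for: {-5, -4, -3, -2, -1, 0, 1}
Fails for: {2, 3, 4, 5}

Answer: {-5, -4, -3, -2, -1, 0, 1}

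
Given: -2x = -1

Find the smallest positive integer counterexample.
Testing positive integers:
x = 1: LHS = -2·1 = -2; -2 = -1 — FAILS  ← smallest positive counterexample

Answer: x = 1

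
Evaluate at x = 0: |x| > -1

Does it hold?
x = 0: LHS = |0| = 0; 0 > -1 — holds

The relation is satisfied at x = 0.

Answer: Yes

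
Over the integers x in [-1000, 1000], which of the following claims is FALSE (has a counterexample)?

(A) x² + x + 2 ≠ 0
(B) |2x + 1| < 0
(A) Over all integers in [-1000, 1000], LHS − RHS is always positive; it is smallest at x = 0, where it equals 2:
x = 0: LHS = 0² + 0 + 2 = 2; 2 ≠ 0 — holds
At the ends of the range:
x = -1000: LHS = (-1000)² + (-1000) + 2 = 999002; 999002 ≠ 0 — holds
x = 1000: LHS = 1000² + 1000 + 2 = 1001002; 1001002 ≠ 0 — holds
Hence LHS − RHS is never 0, i.e. the two sides are never equal, so the relation holds for every integer in [-1000, 1000].

(B) x = 0: LHS = |2·0 + 1| = |1| = 1; 1 < 0 — FAILS

Only (B) has a counterexample.

Answer: B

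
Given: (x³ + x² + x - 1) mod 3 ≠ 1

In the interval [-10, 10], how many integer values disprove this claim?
Counterexamples in [-10, 10]: {-10, -7, -4, -1, 2, 5, 8}.

Counting them gives 7 values.

Answer: 7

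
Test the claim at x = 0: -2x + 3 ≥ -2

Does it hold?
x = 0: LHS = -2·0 + 3 = 3; 3 ≥ -2 — holds

The relation is satisfied at x = 0.

Answer: Yes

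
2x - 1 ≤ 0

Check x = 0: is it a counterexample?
Substitute x = 0 into the relation:
x = 0: LHS = 2·0 - 1 = -1; -1 ≤ 0 — holds

The claim holds here, so x = 0 is not a counterexample. (A counterexample exists elsewhere, e.g. x = 1.)

Answer: No, x = 0 is not a counterexample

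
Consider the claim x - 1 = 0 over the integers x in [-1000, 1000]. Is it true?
The claim fails at x = 0:
x = 0: LHS = 0 - 1 = -1; -1 = 0 — FAILS

Because a single integer refutes it, the statement is false.

Answer: False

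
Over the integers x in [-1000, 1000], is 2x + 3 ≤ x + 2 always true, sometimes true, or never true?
Holds at x = -1: LHS = 2·(-1) + 3 = 1, RHS = (-1) + 2 = 1; 1 ≤ 1 — holds
Fails at x = 0: LHS = 2·0 + 3 = 3, RHS = 0 + 2 = 2; 3 ≤ 2 — FAILS
It is satisfied by some integers in the range but not all.

Answer: Sometimes true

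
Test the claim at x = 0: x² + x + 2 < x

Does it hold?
x = 0: LHS = 0² + 0 + 2 = 2; 2 < 0 — FAILS

The relation fails at x = 0, so x = 0 is a counterexample.

Answer: No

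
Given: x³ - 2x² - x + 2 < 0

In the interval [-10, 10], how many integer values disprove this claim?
Counterexamples in [-10, 10]: {-1, 0, 1, 2, 3, 4, 5, 6, 7, 8, 9, 10}.

Counting them gives 12 values.

Answer: 12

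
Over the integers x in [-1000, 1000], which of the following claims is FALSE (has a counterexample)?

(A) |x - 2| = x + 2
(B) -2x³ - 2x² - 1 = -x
(A) x = 1: LHS = |1 - 2| = |-1| = 1, RHS = 1 + 2 = 3; 1 = 3 — FAILS
(B) x = 0: LHS = -2·0³ - 2·0² - 1 = -1, RHS = -0 = 0; -1 = 0 — FAILS

Answer: Both A and B are false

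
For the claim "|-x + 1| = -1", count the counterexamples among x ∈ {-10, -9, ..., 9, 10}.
Counterexamples in [-10, 10]: {-10, -9, -8, -7, -6, -5, -4, -3, -2, -1, 0, 1, 2, 3, 4, 5, 6, 7, 8, 9, 10}.

Counting them gives 21 values.

Answer: 21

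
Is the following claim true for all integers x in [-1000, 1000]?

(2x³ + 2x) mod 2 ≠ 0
The claim fails at x = 0:
x = 0: LHS = (2·0³ + 2·0) mod 2 = 0 mod 2 = 0; 0 ≠ 0 — FAILS

Because a single integer refutes it, the statement is false.

Answer: False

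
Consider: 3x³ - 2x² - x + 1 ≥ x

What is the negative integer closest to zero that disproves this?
Testing negative integers from -1 downward:
x = -1: LHS = 3·(-1)³ - 2·(-1)² - (-1) + 1 = -3; -3 ≥ -1 — FAILS  ← closest negative counterexample to 0

Answer: x = -1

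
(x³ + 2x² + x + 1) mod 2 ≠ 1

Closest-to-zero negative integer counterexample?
Testing negative integers from -1 downward:
x = -1: LHS = ((-1)³ + 2·(-1)² + (-1) + 1) mod 2 = 1 mod 2 = 1; 1 ≠ 1 — FAILS  ← closest negative counterexample to 0

Answer: x = -1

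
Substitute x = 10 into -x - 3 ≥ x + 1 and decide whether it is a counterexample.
Substitute x = 10 into the relation:
x = 10: LHS = -10 - 3 = -13, RHS = 10 + 1 = 11; -13 ≥ 11 — FAILS

Since the claim fails at x = 10, this value is a counterexample.

Answer: Yes, x = 10 is a counterexample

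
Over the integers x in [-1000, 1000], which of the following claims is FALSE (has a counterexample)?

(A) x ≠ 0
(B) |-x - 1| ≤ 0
(A) x = 0: 0 ≠ 0 — FAILS
(B) x = 0: LHS = |-0 - 1| = |-1| = 1; 1 ≤ 0 — FAILS

Answer: Both A and B are false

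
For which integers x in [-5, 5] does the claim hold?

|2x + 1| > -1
An absolute value is never negative, so the left side is ≥ 0 for every x, while the right side is -1. Tightest case in [-5, 5] is x = 0:
x = 0: LHS = |2·0 + 1| = |1| = 1; 1 > -1 — holds
Hence LHS − RHS is never zero or negative, i.e. LHS > RHS throughout, so the relation holds for every integer in [-5, 5].

Answer: All integers in [-5, 5]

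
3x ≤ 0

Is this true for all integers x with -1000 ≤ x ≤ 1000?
The claim fails at x = 1:
x = 1: LHS = 3·1 = 3; 3 ≤ 0 — FAILS

Because a single integer refutes it, the statement is false.

Answer: False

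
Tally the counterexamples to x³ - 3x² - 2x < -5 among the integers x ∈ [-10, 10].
Counterexamples in [-10, 10]: {-1, 0, 1, 4, 5, 6, 7, 8, 9, 10}.

Counting them gives 10 values.

Answer: 10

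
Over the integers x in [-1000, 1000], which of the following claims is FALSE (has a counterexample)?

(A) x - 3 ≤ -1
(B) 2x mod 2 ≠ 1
(A) x = 3: LHS = 3 - 3 = 0; 0 ≤ -1 — FAILS

(B) For a polynomial with integer coefficients, its value mod 2 depends only on x mod 2, so it suffices to check one representative of each residue class, x = 0, 1:
x = 0: LHS = (2·0) mod 2 = 0 mod 2 = 0; 0 ≠ 1 — holds
x = 1: LHS = (2·1) mod 2 = 2 mod 2 = 0; 0 ≠ 1 — holds
The relation holds in every residue class, so the relation holds for every integer in [-1000, 1000].

Only (A) has a counterexample.

Answer: A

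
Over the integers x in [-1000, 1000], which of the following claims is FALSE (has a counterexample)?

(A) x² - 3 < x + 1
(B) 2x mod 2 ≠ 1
(A) x = -2: LHS = (-2)² - 3 = 1, RHS = (-2) + 1 = -1; 1 < -1 — FAILS

(B) For a polynomial with integer coefficients, its value mod 2 depends only on x mod 2, so it suffices to check one representative of each residue class, x = 0, 1:
x = 0: LHS = (2·0) mod 2 = 0 mod 2 = 0; 0 ≠ 1 — holds
x = 1: LHS = (2·1) mod 2 = 2 mod 2 = 0; 0 ≠ 1 — holds
The relation holds in every residue class, so the relation holds for every integer in [-1000, 1000].

Only (A) has a counterexample.

Answer: A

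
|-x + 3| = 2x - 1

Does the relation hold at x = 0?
x = 0: LHS = |-0 + 3| = |3| = 3, RHS = 2·0 - 1 = -1; 3 = -1 — FAILS

The relation fails at x = 0, so x = 0 is a counterexample.

Answer: No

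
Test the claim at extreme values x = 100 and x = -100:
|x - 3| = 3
x = 100: LHS = |100 - 3| = |97| = 97; 97 = 3 — FAILS
x = -100: LHS = |(-100) - 3| = |-103| = 103; 103 = 3 — FAILS

Answer: No, fails for both x = 100 and x = -100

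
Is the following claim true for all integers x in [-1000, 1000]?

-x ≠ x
The claim fails at x = 0:
x = 0: LHS = -0 = 0; 0 ≠ 0 — FAILS

Because a single integer refutes it, the statement is false.

Answer: False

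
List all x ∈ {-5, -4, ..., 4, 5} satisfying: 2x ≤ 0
Holds for: {-5, -4, -3, -2, -1, 0}
Fails for: {1, 2, 3, 4, 5}

Answer: {-5, -4, -3, -2, -1, 0}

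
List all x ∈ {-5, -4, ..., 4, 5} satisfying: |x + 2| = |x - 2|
Holds for: {0}
Fails for: {-5, -4, -3, -2, -1, 1, 2, 3, 4, 5}

Answer: {0}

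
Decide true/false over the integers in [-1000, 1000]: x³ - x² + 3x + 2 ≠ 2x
Track d = LHS − RHS over the integers in [-1000, 1000]. Equality would need d = 0, but d changes sign only between consecutive integers, jumping over 0:
x = -1: LHS = (-1)³ - (-1)² + 3·(-1) + 2 = -3, RHS = 2·(-1) = -2; -3 ≠ -2 — holds  (d = -1)
x = 0: LHS = 0³ - 0² + 3·0 + 2 = 2, RHS = 2·0 = 0; 2 ≠ 0 — holds  (d = 2)
Away from these crossings d keeps a constant sign, and checking every integer in [-1000, 1000] confirms d ≠ 0 throughout. Hence the two sides are never equal, so the relation holds for every integer in [-1000, 1000].

No counterexample exists.

Answer: True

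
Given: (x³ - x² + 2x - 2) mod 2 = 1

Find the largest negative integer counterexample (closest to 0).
Testing negative integers from -1 downward:
x = -1: LHS = ((-1)³ - (-1)² + 2·(-1) - 2) mod 2 = (-6) mod 2 = 0; 0 = 1 — FAILS  ← closest negative counterexample to 0

Answer: x = -1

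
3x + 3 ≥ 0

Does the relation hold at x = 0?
x = 0: LHS = 3·0 + 3 = 3; 3 ≥ 0 — holds

The relation is satisfied at x = 0.

Answer: Yes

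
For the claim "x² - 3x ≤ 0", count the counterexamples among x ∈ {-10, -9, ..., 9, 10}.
Counterexamples in [-10, 10]: {-10, -9, -8, -7, -6, -5, -4, -3, -2, -1, 4, 5, 6, 7, 8, 9, 10}.

Counting them gives 17 values.

Answer: 17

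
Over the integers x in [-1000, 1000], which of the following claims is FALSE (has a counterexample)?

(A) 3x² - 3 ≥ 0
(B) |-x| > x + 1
(A) x = 0: LHS = 3·0² - 3 = -3; -3 ≥ 0 — FAILS
(B) x = 0: LHS = |-0| = |0| = 0, RHS = 0 + 1 = 1; 0 > 1 — FAILS

Answer: Both A and B are false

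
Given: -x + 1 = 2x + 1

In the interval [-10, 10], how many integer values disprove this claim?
Counterexamples in [-10, 10]: {-10, -9, -8, -7, -6, -5, -4, -3, -2, -1, 1, 2, 3, 4, 5, 6, 7, 8, 9, 10}.

Counting them gives 20 values.

Answer: 20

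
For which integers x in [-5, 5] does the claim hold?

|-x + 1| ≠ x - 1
Holds for: {-5, -4, -3, -2, -1, 0}
Fails for: {1, 2, 3, 4, 5}

Answer: {-5, -4, -3, -2, -1, 0}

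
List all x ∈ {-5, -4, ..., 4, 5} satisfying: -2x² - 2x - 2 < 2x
Holds for: {-5, -4, -3, -2, 0, 1, 2, 3, 4, 5}
Fails for: {-1}

Answer: {-5, -4, -3, -2, 0, 1, 2, 3, 4, 5}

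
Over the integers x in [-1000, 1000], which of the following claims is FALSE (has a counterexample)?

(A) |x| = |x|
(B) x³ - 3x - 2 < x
(A) LHS − RHS = 0 at every integer in [-1000, 1000]; the two sides always agree. For instance:
x = -1000: LHS = |-1000| = 1000, RHS = |-1000| = 1000; 1000 = 1000 — holds
x = 0: LHS = |0| = 0, RHS = |0| = 0; 0 = 0 — holds
x = 1000: LHS = |1000| = 1000, RHS = |1000| = 1000; 1000 = 1000 — holds
The sides are never unequal, so the relation holds for every integer in [-1000, 1000].

(B) x = -1: LHS = (-1)³ - 3·(-1) - 2 = 0; 0 < -1 — FAILS

Only (B) has a counterexample.

Answer: B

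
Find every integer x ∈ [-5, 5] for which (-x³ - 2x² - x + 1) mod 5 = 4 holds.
For a polynomial with integer coefficients, its value mod 5 depends only on x mod 5, so it suffices to check one representative of each residue class, x = 0, 1, 2, 3, 4:
x = 0: LHS = (-0³ - 2·0² - 0 + 1) mod 5 = 1 mod 5 = 1; 1 = 4 — FAILS
x = 1: LHS = (-1³ - 2·1² - 1 + 1) mod 5 = (-3) mod 5 = 2; 2 = 4 — FAILS
x = 2: LHS = (-2³ - 2·2² - 2 + 1) mod 5 = (-17) mod 5 = 3; 3 = 4 — FAILS
x = 3: LHS = (-3³ - 2·3² - 3 + 1) mod 5 = (-47) mod 5 = 3; 3 = 4 — FAILS
x = 4: LHS = (-4³ - 2·4² - 4 + 1) mod 5 = (-99) mod 5 = 1; 1 = 4 — FAILS
The relation fails in every residue class, so the claimed relation (=) fails for every integer in [-5, 5].

Answer: None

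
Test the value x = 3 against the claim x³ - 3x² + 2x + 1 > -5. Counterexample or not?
Substitute x = 3 into the relation:
x = 3: LHS = 3³ - 3·3² + 2·3 + 1 = 7; 7 > -5 — holds

The claim holds here, so x = 3 is not a counterexample. (A counterexample exists elsewhere, e.g. x = -1.)

Answer: No, x = 3 is not a counterexample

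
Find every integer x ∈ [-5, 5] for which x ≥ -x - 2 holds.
Holds for: {-1, 0, 1, 2, 3, 4, 5}
Fails for: {-5, -4, -3, -2}

Answer: {-1, 0, 1, 2, 3, 4, 5}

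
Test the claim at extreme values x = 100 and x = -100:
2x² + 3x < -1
x = 100: LHS = 2·100² + 3·100 = 20300; 20300 < -1 — FAILS
x = -100: LHS = 2·(-100)² + 3·(-100) = 19700; 19700 < -1 — FAILS

Answer: No, fails for both x = 100 and x = -100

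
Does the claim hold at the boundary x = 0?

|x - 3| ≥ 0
x = 0: LHS = |0 - 3| = |-3| = 3; 3 ≥ 0 — holds

The relation is satisfied at x = 0.

Answer: Yes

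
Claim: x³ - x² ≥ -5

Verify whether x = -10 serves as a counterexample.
Substitute x = -10 into the relation:
x = -10: LHS = (-10)³ - (-10)² = -1100; -1100 ≥ -5 — FAILS

Since the claim fails at x = -10, this value is a counterexample.

Answer: Yes, x = -10 is a counterexample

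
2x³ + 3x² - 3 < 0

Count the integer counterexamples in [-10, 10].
Counterexamples in [-10, 10]: {1, 2, 3, 4, 5, 6, 7, 8, 9, 10}.

Counting them gives 10 values.

Answer: 10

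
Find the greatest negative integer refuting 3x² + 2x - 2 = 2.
Testing negative integers from -1 downward:
x = -1: LHS = 3·(-1)² + 2·(-1) - 2 = -1; -1 = 2 — FAILS  ← closest negative counterexample to 0

Answer: x = -1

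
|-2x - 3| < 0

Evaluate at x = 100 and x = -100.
x = 100: LHS = |-2·100 - 3| = |-203| = 203; 203 < 0 — FAILS
x = -100: LHS = |-2·(-100) - 3| = |197| = 197; 197 < 0 — FAILS

Answer: No, fails for both x = 100 and x = -100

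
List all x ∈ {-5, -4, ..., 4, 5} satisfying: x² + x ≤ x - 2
Over all integers in [-5, 5], LHS − RHS is smallest at x = 0, where it equals 2:
x = 0: LHS = 0² + 0 = 0, RHS = 0 - 2 = -2; 0 ≤ -2 — FAILS
At the ends of the range:
x = -5: LHS = (-5)² + (-5) = 20, RHS = (-5) - 2 = -7; 20 ≤ -7 — FAILS
x = 5: LHS = 5² + 5 = 30, RHS = 5 - 2 = 3; 30 ≤ 3 — FAILS
Hence LHS − RHS is never zero or negative, i.e. LHS > RHS throughout, so the claimed relation (≤) fails for every integer in [-5, 5].

Answer: None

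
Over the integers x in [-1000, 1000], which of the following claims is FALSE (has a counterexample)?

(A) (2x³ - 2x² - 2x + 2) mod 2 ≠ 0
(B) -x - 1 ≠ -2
(A) x = 0: LHS = (2·0³ - 2·0² - 2·0 + 2) mod 2 = 2 mod 2 = 0; 0 ≠ 0 — FAILS
(B) x = 1: LHS = -1 - 1 = -2; -2 ≠ -2 — FAILS

Answer: Both A and B are false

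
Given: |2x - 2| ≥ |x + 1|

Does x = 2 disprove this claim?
Substitute x = 2 into the relation:
x = 2: LHS = |2·2 - 2| = |2| = 2, RHS = |2 + 1| = |3| = 3; 2 ≥ 3 — FAILS

Since the claim fails at x = 2, this value is a counterexample.

Answer: Yes, x = 2 is a counterexample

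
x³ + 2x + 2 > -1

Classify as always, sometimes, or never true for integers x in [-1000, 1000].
Holds at x = 0: LHS = 0³ + 2·0 + 2 = 2; 2 > -1 — holds
Fails at x = -1: LHS = (-1)³ + 2·(-1) + 2 = -1; -1 > -1 — FAILS
It is satisfied by some integers in the range but not all.

Answer: Sometimes true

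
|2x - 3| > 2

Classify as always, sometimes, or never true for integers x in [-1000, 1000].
Holds at x = 0: LHS = |2·0 - 3| = |-3| = 3; 3 > 2 — holds
Fails at x = 1: LHS = |2·1 - 3| = |-1| = 1; 1 > 2 — FAILS
It is satisfied by some integers in the range but not all.

Answer: Sometimes true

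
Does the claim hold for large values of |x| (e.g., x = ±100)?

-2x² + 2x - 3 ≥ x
x = 100: LHS = -2·100² + 2·100 - 3 = -19803; -19803 ≥ 100 — FAILS
x = -100: LHS = -2·(-100)² + 2·(-100) - 3 = -20203; -20203 ≥ -100 — FAILS

Answer: No, fails for both x = 100 and x = -100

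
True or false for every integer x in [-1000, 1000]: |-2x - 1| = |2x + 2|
The claim fails at x = 0:
x = 0: LHS = |-2·0 - 1| = |-1| = 1, RHS = |2·0 + 2| = |2| = 2; 1 = 2 — FAILS

Because a single integer refutes it, the statement is false.

Answer: False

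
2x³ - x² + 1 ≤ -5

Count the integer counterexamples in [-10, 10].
Counterexamples in [-10, 10]: {-1, 0, 1, 2, 3, 4, 5, 6, 7, 8, 9, 10}.

Counting them gives 12 values.

Answer: 12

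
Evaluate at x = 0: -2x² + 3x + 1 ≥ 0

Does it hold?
x = 0: LHS = -2·0² + 3·0 + 1 = 1; 1 ≥ 0 — holds

The relation is satisfied at x = 0.

Answer: Yes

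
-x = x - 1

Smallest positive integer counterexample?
Testing positive integers:
x = 1: RHS = 1 - 1 = 0; -1 = 0 — FAILS  ← smallest positive counterexample

Answer: x = 1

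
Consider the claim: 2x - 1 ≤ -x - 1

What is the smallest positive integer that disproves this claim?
Testing positive integers:
x = 1: LHS = 2·1 - 1 = 1, RHS = -1 - 1 = -2; 1 ≤ -2 — FAILS  ← smallest positive counterexample

Answer: x = 1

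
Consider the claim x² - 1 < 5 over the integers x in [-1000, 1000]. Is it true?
The claim fails at x = 3:
x = 3: LHS = 3² - 1 = 8; 8 < 5 — FAILS

Because a single integer refutes it, the statement is false.

Answer: False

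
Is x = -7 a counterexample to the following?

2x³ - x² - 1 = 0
Substitute x = -7 into the relation:
x = -7: LHS = 2·(-7)³ - (-7)² - 1 = -736; -736 = 0 — FAILS

Since the claim fails at x = -7, this value is a counterexample.

Answer: Yes, x = -7 is a counterexample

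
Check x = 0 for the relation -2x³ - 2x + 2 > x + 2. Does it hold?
x = 0: LHS = -2·0³ - 2·0 + 2 = 2, RHS = 0 + 2 = 2; 2 > 2 — FAILS

The relation fails at x = 0, so x = 0 is a counterexample.

Answer: No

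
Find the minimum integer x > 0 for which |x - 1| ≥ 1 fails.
Testing positive integers:
x = 1: LHS = |1 - 1| = |0| = 0; 0 ≥ 1 — FAILS  ← smallest positive counterexample

Answer: x = 1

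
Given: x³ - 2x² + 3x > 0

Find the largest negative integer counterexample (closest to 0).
Testing negative integers from -1 downward:
x = -1: LHS = (-1)³ - 2·(-1)² + 3·(-1) = -6; -6 > 0 — FAILS  ← closest negative counterexample to 0

Answer: x = -1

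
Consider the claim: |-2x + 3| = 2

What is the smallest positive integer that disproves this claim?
Testing positive integers:
x = 1: LHS = |-2·1 + 3| = |1| = 1; 1 = 2 — FAILS  ← smallest positive counterexample

Answer: x = 1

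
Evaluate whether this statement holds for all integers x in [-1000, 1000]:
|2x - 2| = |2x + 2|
The claim fails at x = 1:
x = 1: LHS = |2·1 - 2| = |0| = 0, RHS = |2·1 + 2| = |4| = 4; 0 = 4 — FAILS

Because a single integer refutes it, the statement is false.

Answer: False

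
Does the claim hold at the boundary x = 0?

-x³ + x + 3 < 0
x = 0: LHS = -0³ + 0 + 3 = 3; 3 < 0 — FAILS

The relation fails at x = 0, so x = 0 is a counterexample.

Answer: No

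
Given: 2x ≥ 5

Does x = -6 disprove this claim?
Substitute x = -6 into the relation:
x = -6: LHS = 2·(-6) = -12; -12 ≥ 5 — FAILS

Since the claim fails at x = -6, this value is a counterexample.

Answer: Yes, x = -6 is a counterexample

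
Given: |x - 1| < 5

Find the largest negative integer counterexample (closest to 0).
Testing negative integers from -1 downward:
x = -1: LHS = |(-1) - 1| = |-2| = 2; 2 < 5 — holds
x = -2: LHS = |(-2) - 1| = |-3| = 3; 3 < 5 — holds
x = -3: LHS = |(-3) - 1| = |-4| = 4; 4 < 5 — holds
x = -4: LHS = |(-4) - 1| = |-5| = 5; 5 < 5 — FAILS  ← closest negative counterexample to 0

Answer: x = -4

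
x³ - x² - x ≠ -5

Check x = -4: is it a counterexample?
Substitute x = -4 into the relation:
x = -4: LHS = (-4)³ - (-4)² - (-4) = -76; -76 ≠ -5 — holds

The relation holds at x = -4, so it is not a counterexample.

Answer: No, x = -4 is not a counterexample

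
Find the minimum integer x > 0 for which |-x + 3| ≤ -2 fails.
Testing positive integers:
x = 1: LHS = |-1 + 3| = |2| = 2; 2 ≤ -2 — FAILS  ← smallest positive counterexample

Answer: x = 1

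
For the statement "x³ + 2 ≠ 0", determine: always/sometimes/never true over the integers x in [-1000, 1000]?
Track d = LHS − RHS over the integers in [-1000, 1000]. Equality would need d = 0, but d changes sign only between consecutive integers, jumping over 0:
x = -2: LHS = (-2)³ + 2 = -6; -6 ≠ 0 — holds  (d = -6)
x = -1: LHS = (-1)³ + 2 = 1; 1 ≠ 0 — holds  (d = 1)
Away from these crossings d keeps a constant sign, and checking every integer in [-1000, 1000] confirms d ≠ 0 throughout. Hence the two sides are never equal, so the relation holds for every integer in [-1000, 1000].

No counterexample exists.

Answer: Always true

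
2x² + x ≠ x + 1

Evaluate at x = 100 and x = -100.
x = 100: LHS = 2·100² + 100 = 20100, RHS = 100 + 1 = 101; 20100 ≠ 101 — holds
x = -100: LHS = 2·(-100)² + (-100) = 19900, RHS = (-100) + 1 = -99; 19900 ≠ -99 — holds

Answer: Yes, holds for both x = 100 and x = -100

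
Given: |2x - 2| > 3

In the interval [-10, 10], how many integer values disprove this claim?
Counterexamples in [-10, 10]: {0, 1, 2}.

Counting them gives 3 values.

Answer: 3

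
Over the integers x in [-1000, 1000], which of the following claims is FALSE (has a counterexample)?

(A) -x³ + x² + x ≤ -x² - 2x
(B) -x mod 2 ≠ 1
(A) x = 1: LHS = -1³ + 1² + 1 = 1, RHS = -1² - 2·1 = -3; 1 ≤ -3 — FAILS
(B) x = 1: LHS = (-1) mod 2 = 1; 1 ≠ 1 — FAILS

Answer: Both A and B are false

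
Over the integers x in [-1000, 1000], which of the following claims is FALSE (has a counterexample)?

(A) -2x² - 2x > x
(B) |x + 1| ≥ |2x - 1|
(A) x = 0: LHS = -2·0² - 2·0 = 0; 0 > 0 — FAILS
(B) x = -1: LHS = |(-1) + 1| = |0| = 0, RHS = |2·(-1) - 1| = |-3| = 3; 0 ≥ 3 — FAILS

Answer: Both A and B are false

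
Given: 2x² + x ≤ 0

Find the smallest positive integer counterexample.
Testing positive integers:
x = 1: LHS = 2·1² + 1 = 3; 3 ≤ 0 — FAILS  ← smallest positive counterexample

Answer: x = 1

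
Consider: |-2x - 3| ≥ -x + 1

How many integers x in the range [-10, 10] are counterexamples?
Counterexamples in [-10, 10]: {-3, -2, -1}.

Counting them gives 3 values.

Answer: 3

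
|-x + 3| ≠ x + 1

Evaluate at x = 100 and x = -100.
x = 100: LHS = |-100 + 3| = |-97| = 97, RHS = 100 + 1 = 101; 97 ≠ 101 — holds
x = -100: LHS = |-(-100) + 3| = |103| = 103, RHS = (-100) + 1 = -99; 103 ≠ -99 — holds

Answer: Yes, holds for both x = 100 and x = -100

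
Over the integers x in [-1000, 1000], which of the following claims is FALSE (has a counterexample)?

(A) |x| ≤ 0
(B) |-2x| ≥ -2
(A) x = 1: LHS = |1| = 1; 1 ≤ 0 — FAILS

(B) An absolute value is never negative, so the left side is ≥ 0 for every x, while the right side is -2. Tightest case in [-1000, 1000] is x = 0:
x = 0: LHS = |-2·0| = |0| = 0; 0 ≥ -2 — holds
Hence LHS − RHS is never negative, i.e. LHS ≥ RHS throughout, so the relation holds for every integer in [-1000, 1000].

Only (A) has a counterexample.

Answer: A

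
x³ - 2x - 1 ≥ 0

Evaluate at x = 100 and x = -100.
x = 100: LHS = 100³ - 2·100 - 1 = 999799; 999799 ≥ 0 — holds
x = -100: LHS = (-100)³ - 2·(-100) - 1 = -999801; -999801 ≥ 0 — FAILS

Answer: Partially: holds for x = 100, fails for x = -100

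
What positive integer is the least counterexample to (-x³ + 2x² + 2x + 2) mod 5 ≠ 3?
Testing positive integers:
x = 1: LHS = (-1³ + 2·1² + 2·1 + 2) mod 5 = 5 mod 5 = 0; 0 ≠ 3 — holds
x = 2: LHS = (-2³ + 2·2² + 2·2 + 2) mod 5 = 6 mod 5 = 1; 1 ≠ 3 — holds
x = 3: LHS = (-3³ + 2·3² + 2·3 + 2) mod 5 = (-1) mod 5 = 4; 4 ≠ 3 — holds
x = 4: LHS = (-4³ + 2·4² + 2·4 + 2) mod 5 = (-22) mod 5 = 3; 3 ≠ 3 — FAILS  ← smallest positive counterexample

Answer: x = 4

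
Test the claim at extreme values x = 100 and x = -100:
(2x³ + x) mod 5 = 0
x = 100: LHS = (2·100³ + 100) mod 5 = 2000100 mod 5 = 0; 0 = 0 — holds
x = -100: LHS = (2·(-100)³ + (-100)) mod 5 = (-2000100) mod 5 = 0; 0 = 0 — holds

Answer: Yes, holds for both x = 100 and x = -100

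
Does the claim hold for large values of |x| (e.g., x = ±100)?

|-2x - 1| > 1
x = 100: LHS = |-2·100 - 1| = |-201| = 201; 201 > 1 — holds
x = -100: LHS = |-2·(-100) - 1| = |199| = 199; 199 > 1 — holds

Answer: Yes, holds for both x = 100 and x = -100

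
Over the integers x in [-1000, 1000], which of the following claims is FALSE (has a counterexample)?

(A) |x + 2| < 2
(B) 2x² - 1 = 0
(A) x = 0: LHS = |0 + 2| = |2| = 2; 2 < 2 — FAILS
(B) x = 0: LHS = 2·0² - 1 = -1; -1 = 0 — FAILS

Answer: Both A and B are false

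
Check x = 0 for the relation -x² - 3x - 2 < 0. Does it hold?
x = 0: LHS = -0² - 3·0 - 2 = -2; -2 < 0 — holds

The relation is satisfied at x = 0.

Answer: Yes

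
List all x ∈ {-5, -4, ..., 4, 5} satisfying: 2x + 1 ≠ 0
Track d = LHS − RHS over the integers in [-5, 5]. Equality would need d = 0, but d changes sign only between consecutive integers, jumping over 0:
x = -1: LHS = 2·(-1) + 1 = -1; -1 ≠ 0 — holds  (d = -1)
x = 0: LHS = 2·0 + 1 = 1; 1 ≠ 0 — holds  (d = 1)
Away from these crossings d keeps a constant sign, and checking every integer in [-5, 5] confirms d ≠ 0 throughout. Hence the two sides are never equal, so the relation holds for every integer in [-5, 5].

Answer: All integers in [-5, 5]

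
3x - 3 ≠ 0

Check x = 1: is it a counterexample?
Substitute x = 1 into the relation:
x = 1: LHS = 3·1 - 3 = 0; 0 ≠ 0 — FAILS

Since the claim fails at x = 1, this value is a counterexample.

Answer: Yes, x = 1 is a counterexample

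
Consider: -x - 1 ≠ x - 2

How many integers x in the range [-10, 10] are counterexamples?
Track d = LHS − RHS over the integers in [-10, 10]. Equality would need d = 0, but d changes sign only between consecutive integers, jumping over 0:
x = 0: LHS = -0 - 1 = -1, RHS = 0 - 2 = -2; -1 ≠ -2 — holds  (d = 1)
x = 1: LHS = -1 - 1 = -2, RHS = 1 - 2 = -1; -2 ≠ -1 — holds  (d = -1)
Away from these crossings d keeps a constant sign, and checking every integer in [-10, 10] confirms d ≠ 0 throughout. Hence the two sides are never equal, so the relation holds for every integer in [-10, 10].

No counterexample appears in that range.

Answer: 0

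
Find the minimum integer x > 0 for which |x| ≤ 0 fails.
Testing positive integers:
x = 1: LHS = |1| = 1; 1 ≤ 0 — FAILS  ← smallest positive counterexample

Answer: x = 1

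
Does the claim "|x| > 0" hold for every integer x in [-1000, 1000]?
The claim fails at x = 0:
x = 0: LHS = |0| = 0; 0 > 0 — FAILS

Because a single integer refutes it, the statement is false.

Answer: False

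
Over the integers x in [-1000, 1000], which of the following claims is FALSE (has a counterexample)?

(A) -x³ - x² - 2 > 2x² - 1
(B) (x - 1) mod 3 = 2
(A) x = 0: LHS = -0³ - 0² - 2 = -2, RHS = 2·0² - 1 = -1; -2 > -1 — FAILS
(B) x = 1: LHS = (1 - 1) mod 3 = 0 mod 3 = 0; 0 = 2 — FAILS

Answer: Both A and B are false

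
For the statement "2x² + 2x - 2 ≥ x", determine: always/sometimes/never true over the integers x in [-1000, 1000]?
Holds at x = 1: LHS = 2·1² + 2·1 - 2 = 2; 2 ≥ 1 — holds
Fails at x = 0: LHS = 2·0² + 2·0 - 2 = -2; -2 ≥ 0 — FAILS
It is satisfied by some integers in the range but not all.

Answer: Sometimes true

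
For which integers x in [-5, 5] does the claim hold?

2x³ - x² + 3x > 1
Holds for: {1, 2, 3, 4, 5}
Fails for: {-5, -4, -3, -2, -1, 0}

Answer: {1, 2, 3, 4, 5}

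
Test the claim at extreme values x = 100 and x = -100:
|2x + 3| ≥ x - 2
x = 100: LHS = |2·100 + 3| = |203| = 203, RHS = 100 - 2 = 98; 203 ≥ 98 — holds
x = -100: LHS = |2·(-100) + 3| = |-197| = 197, RHS = (-100) - 2 = -102; 197 ≥ -102 — holds

Answer: Yes, holds for both x = 100 and x = -100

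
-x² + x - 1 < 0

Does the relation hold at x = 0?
x = 0: LHS = -0² + 0 - 1 = -1; -1 < 0 — holds

The relation is satisfied at x = 0.

Answer: Yes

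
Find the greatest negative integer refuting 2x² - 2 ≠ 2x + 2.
Testing negative integers from -1 downward:
x = -1: LHS = 2·(-1)² - 2 = 0, RHS = 2·(-1) + 2 = 0; 0 ≠ 0 — FAILS  ← closest negative counterexample to 0

Answer: x = -1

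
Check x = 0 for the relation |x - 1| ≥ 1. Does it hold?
x = 0: LHS = |0 - 1| = |-1| = 1; 1 ≥ 1 — holds

The relation is satisfied at x = 0.

Answer: Yes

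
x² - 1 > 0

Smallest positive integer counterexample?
Testing positive integers:
x = 1: LHS = 1² - 1 = 0; 0 > 0 — FAILS  ← smallest positive counterexample

Answer: x = 1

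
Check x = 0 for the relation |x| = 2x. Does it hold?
x = 0: LHS = |0| = 0, RHS = 2·0 = 0; 0 = 0 — holds

The relation is satisfied at x = 0.

Answer: Yes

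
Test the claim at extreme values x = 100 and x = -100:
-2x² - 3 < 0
x = 100: LHS = -2·100² - 3 = -20003; -20003 < 0 — holds
x = -100: LHS = -2·(-100)² - 3 = -20003; -20003 < 0 — holds

Answer: Yes, holds for both x = 100 and x = -100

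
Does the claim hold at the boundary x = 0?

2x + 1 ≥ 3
x = 0: LHS = 2·0 + 1 = 1; 1 ≥ 3 — FAILS

The relation fails at x = 0, so x = 0 is a counterexample.

Answer: No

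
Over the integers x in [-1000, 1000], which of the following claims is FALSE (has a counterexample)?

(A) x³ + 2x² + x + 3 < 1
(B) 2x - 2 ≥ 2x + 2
(A) x = 0: LHS = 0³ + 2·0² + 0 + 3 = 3; 3 < 1 — FAILS
(B) x = 0: LHS = 2·0 - 2 = -2, RHS = 2·0 + 2 = 2; -2 ≥ 2 — FAILS

Answer: Both A and B are false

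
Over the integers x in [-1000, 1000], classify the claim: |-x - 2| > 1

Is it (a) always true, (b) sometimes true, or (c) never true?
Holds at x = 0: LHS = |-0 - 2| = |-2| = 2; 2 > 1 — holds
Fails at x = -1: LHS = |-(-1) - 2| = |-1| = 1; 1 > 1 — FAILS
It is satisfied by some integers in the range but not all.

Answer: Sometimes true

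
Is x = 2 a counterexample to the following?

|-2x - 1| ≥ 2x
Substitute x = 2 into the relation:
x = 2: LHS = |-2·2 - 1| = |-5| = 5, RHS = 2·2 = 4; 5 ≥ 4 — holds

The relation holds at x = 2, so it is not a counterexample.

Answer: No, x = 2 is not a counterexample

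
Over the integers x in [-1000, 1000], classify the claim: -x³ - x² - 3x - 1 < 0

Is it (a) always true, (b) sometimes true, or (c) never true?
Holds at x = 0: LHS = -0³ - 0² - 3·0 - 1 = -1; -1 < 0 — holds
Fails at x = -1: LHS = -(-1)³ - (-1)² - 3·(-1) - 1 = 2; 2 < 0 — FAILS
It is satisfied by some integers in the range but not all.

Answer: Sometimes true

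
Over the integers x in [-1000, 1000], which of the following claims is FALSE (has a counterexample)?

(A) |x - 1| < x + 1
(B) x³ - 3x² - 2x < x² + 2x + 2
(A) x = 0: LHS = |0 - 1| = |-1| = 1, RHS = 0 + 1 = 1; 1 < 1 — FAILS
(B) x = 5: LHS = 5³ - 3·5² - 2·5 = 40, RHS = 5² + 2·5 + 2 = 37; 40 < 37 — FAILS

Answer: Both A and B are false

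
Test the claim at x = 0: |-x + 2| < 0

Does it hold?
x = 0: LHS = |-0 + 2| = |2| = 2; 2 < 0 — FAILS

The relation fails at x = 0, so x = 0 is a counterexample.

Answer: No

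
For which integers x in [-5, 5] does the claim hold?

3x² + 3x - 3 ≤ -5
Over all integers in [-5, 5], LHS − RHS is smallest at x = 0, where it equals 2:
x = 0: LHS = 3·0² + 3·0 - 3 = -3; -3 ≤ -5 — FAILS
At the ends of the range:
x = -5: LHS = 3·(-5)² + 3·(-5) - 3 = 57; 57 ≤ -5 — FAILS
x = 5: LHS = 3·5² + 3·5 - 3 = 87; 87 ≤ -5 — FAILS
Hence LHS − RHS is never zero or negative, i.e. LHS > RHS throughout, so the claimed relation (≤) fails for every integer in [-5, 5].

Answer: None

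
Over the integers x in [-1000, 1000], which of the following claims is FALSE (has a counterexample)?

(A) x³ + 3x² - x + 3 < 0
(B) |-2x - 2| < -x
(A) x = 0: LHS = 0³ + 3·0² - 0 + 3 = 3; 3 < 0 — FAILS
(B) x = 0: LHS = |-2·0 - 2| = |-2| = 2, RHS = -0 = 0; 2 < 0 — FAILS

Answer: Both A and B are false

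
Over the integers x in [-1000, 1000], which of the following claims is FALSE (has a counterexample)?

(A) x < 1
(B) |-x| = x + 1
(A) x = 1: 1 < 1 — FAILS
(B) x = 0: LHS = |-0| = |0| = 0, RHS = 0 + 1 = 1; 0 = 1 — FAILS

Answer: Both A and B are false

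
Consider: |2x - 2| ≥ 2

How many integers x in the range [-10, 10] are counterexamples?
Counterexamples in [-10, 10]: {1}.

Counting them gives 1 values.

Answer: 1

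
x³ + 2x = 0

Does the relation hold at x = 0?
x = 0: LHS = 0³ + 2·0 = 0; 0 = 0 — holds

The relation is satisfied at x = 0.

Answer: Yes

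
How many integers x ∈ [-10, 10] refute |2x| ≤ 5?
Counterexamples in [-10, 10]: {-10, -9, -8, -7, -6, -5, -4, -3, 3, 4, 5, 6, 7, 8, 9, 10}.

Counting them gives 16 values.

Answer: 16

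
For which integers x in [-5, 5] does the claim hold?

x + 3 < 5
Holds for: {-5, -4, -3, -2, -1, 0, 1}
Fails for: {2, 3, 4, 5}

Answer: {-5, -4, -3, -2, -1, 0, 1}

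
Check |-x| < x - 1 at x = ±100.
x = 100: LHS = |-100| = 100, RHS = 100 - 1 = 99; 100 < 99 — FAILS
x = -100: LHS = |-(-100)| = |100| = 100, RHS = (-100) - 1 = -101; 100 < -101 — FAILS

Answer: No, fails for both x = 100 and x = -100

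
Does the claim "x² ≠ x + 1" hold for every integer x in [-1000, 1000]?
Track d = LHS − RHS over the integers in [-1000, 1000]. Equality would need d = 0, but d changes sign only between consecutive integers, jumping over 0:
x = -1: LHS = (-1)² = 1, RHS = (-1) + 1 = 0; 1 ≠ 0 — holds  (d = 1)
x = 0: LHS = 0² = 0, RHS = 0 + 1 = 1; 0 ≠ 1 — holds  (d = -1)
x = 1: LHS = 1² = 1, RHS = 1 + 1 = 2; 1 ≠ 2 — holds  (d = -1)
x = 2: LHS = 2² = 4, RHS = 2 + 1 = 3; 4 ≠ 3 — holds  (d = 1)
Away from these crossings d keeps a constant sign, and checking every integer in [-1000, 1000] confirms d ≠ 0 throughout. Hence the two sides are never equal, so the relation holds for every integer in [-1000, 1000].

No counterexample exists.

Answer: True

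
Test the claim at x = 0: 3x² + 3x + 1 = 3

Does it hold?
x = 0: LHS = 3·0² + 3·0 + 1 = 1; 1 = 3 — FAILS

The relation fails at x = 0, so x = 0 is a counterexample.

Answer: No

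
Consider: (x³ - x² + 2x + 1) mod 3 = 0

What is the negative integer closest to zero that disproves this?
Testing negative integers from -1 downward:
x = -1: LHS = ((-1)³ - (-1)² + 2·(-1) + 1) mod 3 = (-3) mod 3 = 0; 0 = 0 — holds
x = -2: LHS = ((-2)³ - (-2)² + 2·(-2) + 1) mod 3 = (-15) mod 3 = 0; 0 = 0 — holds
x = -3: LHS = ((-3)³ - (-3)² + 2·(-3) + 1) mod 3 = (-41) mod 3 = 1; 1 = 0 — FAILS  ← closest negative counterexample to 0

Answer: x = -3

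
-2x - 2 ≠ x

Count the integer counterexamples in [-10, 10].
Track d = LHS − RHS over the integers in [-10, 10]. Equality would need d = 0, but d changes sign only between consecutive integers, jumping over 0:
x = -1: LHS = -2·(-1) - 2 = 0; 0 ≠ -1 — holds  (d = 1)
x = 0: LHS = -2·0 - 2 = -2; -2 ≠ 0 — holds  (d = -2)
Away from these crossings d keeps a constant sign, and checking every integer in [-10, 10] confirms d ≠ 0 throughout. Hence the two sides are never equal, so the relation holds for every integer in [-10, 10].

No counterexample appears in that range.

Answer: 0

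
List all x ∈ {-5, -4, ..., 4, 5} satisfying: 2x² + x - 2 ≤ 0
Holds for: {-1, 0}
Fails for: {-5, -4, -3, -2, 1, 2, 3, 4, 5}

Answer: {-1, 0}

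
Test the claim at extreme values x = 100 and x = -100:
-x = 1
x = 100: -100 = 1 — FAILS
x = -100: LHS = -(-100) = 100; 100 = 1 — FAILS

Answer: No, fails for both x = 100 and x = -100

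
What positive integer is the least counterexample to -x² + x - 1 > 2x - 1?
Testing positive integers:
x = 1: LHS = -1² + 1 - 1 = -1, RHS = 2·1 - 1 = 1; -1 > 1 — FAILS  ← smallest positive counterexample

Answer: x = 1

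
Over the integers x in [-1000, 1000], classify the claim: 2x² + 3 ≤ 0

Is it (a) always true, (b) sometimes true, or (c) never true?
Over all integers in [-1000, 1000], LHS − RHS is smallest at x = 0, where it equals 3:
x = 0: LHS = 2·0² + 3 = 3; 3 ≤ 0 — FAILS
At the ends of the range:
x = -1000: LHS = 2·(-1000)² + 3 = 2000003; 2000003 ≤ 0 — FAILS
x = 1000: LHS = 2·1000² + 3 = 2000003; 2000003 ≤ 0 — FAILS
Hence LHS − RHS is never zero or negative, i.e. LHS > RHS throughout, so the claimed relation (≤) fails for every integer in [-1000, 1000].

No integer in the range satisfies it.

Answer: Never true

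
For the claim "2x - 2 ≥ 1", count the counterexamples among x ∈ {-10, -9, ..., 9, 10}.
Counterexamples in [-10, 10]: {-10, -9, -8, -7, -6, -5, -4, -3, -2, -1, 0, 1}.

Counting them gives 12 values.

Answer: 12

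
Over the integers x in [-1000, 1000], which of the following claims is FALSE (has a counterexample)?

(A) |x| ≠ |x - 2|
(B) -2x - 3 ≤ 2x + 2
(A) x = 1: LHS = |1| = 1, RHS = |1 - 2| = |-1| = 1; 1 ≠ 1 — FAILS
(B) x = -2: LHS = -2·(-2) - 3 = 1, RHS = 2·(-2) + 2 = -2; 1 ≤ -2 — FAILS

Answer: Both A and B are false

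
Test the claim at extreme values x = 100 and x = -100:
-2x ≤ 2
x = 100: LHS = -2·100 = -200; -200 ≤ 2 — holds
x = -100: LHS = -2·(-100) = 200; 200 ≤ 2 — FAILS

Answer: Partially: holds for x = 100, fails for x = -100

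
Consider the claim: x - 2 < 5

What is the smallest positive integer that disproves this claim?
Testing positive integers:
(x = 1 through x = 1 all satisfy the relation; showing from x = 2.)
x = 2: LHS = 2 - 2 = 0; 0 < 5 — holds
x = 3: LHS = 3 - 2 = 1; 1 < 5 — holds
x = 4: LHS = 4 - 2 = 2; 2 < 5 — holds
x = 5: LHS = 5 - 2 = 3; 3 < 5 — holds
x = 6: LHS = 6 - 2 = 4; 4 < 5 — holds
x = 7: LHS = 7 - 2 = 5; 5 < 5 — FAILS  ← smallest positive counterexample

Answer: x = 7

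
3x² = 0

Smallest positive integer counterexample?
Testing positive integers:
x = 1: LHS = 3·1² = 3; 3 = 0 — FAILS  ← smallest positive counterexample

Answer: x = 1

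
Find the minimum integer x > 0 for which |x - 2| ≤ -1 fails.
Testing positive integers:
x = 1: LHS = |1 - 2| = |-1| = 1; 1 ≤ -1 — FAILS  ← smallest positive counterexample

Answer: x = 1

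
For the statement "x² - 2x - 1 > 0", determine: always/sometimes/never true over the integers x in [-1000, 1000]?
Holds at x = -1: LHS = (-1)² - 2·(-1) - 1 = 2; 2 > 0 — holds
Fails at x = 0: LHS = 0² - 2·0 - 1 = -1; -1 > 0 — FAILS
It is satisfied by some integers in the range but not all.

Answer: Sometimes true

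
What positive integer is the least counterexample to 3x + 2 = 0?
Testing positive integers:
x = 1: LHS = 3·1 + 2 = 5; 5 = 0 — FAILS  ← smallest positive counterexample

Answer: x = 1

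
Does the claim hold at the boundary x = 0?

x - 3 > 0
x = 0: LHS = 0 - 3 = -3; -3 > 0 — FAILS

The relation fails at x = 0, so x = 0 is a counterexample.

Answer: No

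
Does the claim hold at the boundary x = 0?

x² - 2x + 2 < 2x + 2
x = 0: LHS = 0² - 2·0 + 2 = 2, RHS = 2·0 + 2 = 2; 2 < 2 — FAILS

The relation fails at x = 0, so x = 0 is a counterexample.

Answer: No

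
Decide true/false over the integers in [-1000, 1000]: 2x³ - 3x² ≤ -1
The claim fails at x = 0:
x = 0: LHS = 2·0³ - 3·0² = 0; 0 ≤ -1 — FAILS

Because a single integer refutes it, the statement is false.

Answer: False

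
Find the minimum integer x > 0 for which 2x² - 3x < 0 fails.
Testing positive integers:
x = 1: LHS = 2·1² - 3·1 = -1; -1 < 0 — holds
x = 2: LHS = 2·2² - 3·2 = 2; 2 < 0 — FAILS  ← smallest positive counterexample

Answer: x = 2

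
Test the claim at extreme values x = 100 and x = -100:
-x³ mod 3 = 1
x = 100: LHS = (-100³) mod 3 = (-1000000) mod 3 = 2; 2 = 1 — FAILS
x = -100: LHS = (-(-100)³) mod 3 = 1000000 mod 3 = 1; 1 = 1 — holds

Answer: Partially: fails for x = 100, holds for x = -100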